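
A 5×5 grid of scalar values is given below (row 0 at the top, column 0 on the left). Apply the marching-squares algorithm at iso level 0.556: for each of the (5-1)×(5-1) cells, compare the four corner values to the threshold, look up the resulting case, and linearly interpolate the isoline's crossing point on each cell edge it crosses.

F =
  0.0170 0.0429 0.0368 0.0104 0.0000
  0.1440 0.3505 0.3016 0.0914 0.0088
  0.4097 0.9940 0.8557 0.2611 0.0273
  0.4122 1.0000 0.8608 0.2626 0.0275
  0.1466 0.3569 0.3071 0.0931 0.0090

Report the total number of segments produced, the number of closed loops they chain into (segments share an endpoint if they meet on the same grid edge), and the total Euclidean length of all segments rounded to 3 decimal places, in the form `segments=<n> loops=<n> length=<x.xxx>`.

segments=8 loops=1 length=7.545

cell (1,0): code 0100 → (1.319,1.000)–(2.000,0.250)
cell (1,1): code 1100 → (1.459,2.000)–(1.319,1.000)
cell (1,2): code 1000 → (2.000,2.504)–(1.459,2.000)
cell (2,0): code 0110 → (2.000,0.250)–(3.000,0.245)
cell (2,2): code 1001 → (3.000,2.510)–(2.000,2.504)
cell (3,0): code 0010 → (3.000,0.245)–(3.690,1.000)
cell (3,1): code 0011 → (3.690,1.000)–(3.550,2.000)
cell (3,2): code 0001 → (3.550,2.000)–(3.000,2.510)
total: 8 segments, chained into 1 closed loop(s), length Σ = 7.544785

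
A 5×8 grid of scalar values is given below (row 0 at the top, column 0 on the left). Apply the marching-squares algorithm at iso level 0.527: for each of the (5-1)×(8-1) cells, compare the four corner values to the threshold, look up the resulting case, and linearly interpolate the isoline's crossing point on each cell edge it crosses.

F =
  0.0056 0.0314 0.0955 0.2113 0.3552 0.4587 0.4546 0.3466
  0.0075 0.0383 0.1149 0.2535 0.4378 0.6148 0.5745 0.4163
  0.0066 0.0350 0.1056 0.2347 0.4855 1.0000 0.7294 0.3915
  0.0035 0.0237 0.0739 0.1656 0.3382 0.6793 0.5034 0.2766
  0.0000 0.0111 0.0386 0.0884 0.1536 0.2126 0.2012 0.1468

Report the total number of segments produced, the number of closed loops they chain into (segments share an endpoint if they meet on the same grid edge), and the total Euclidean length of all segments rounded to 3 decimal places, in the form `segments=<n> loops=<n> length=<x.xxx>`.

cell (0,4): code 0100 → (0.438,5.000)–(1.000,4.504)
cell (0,5): code 1100 → (0.604,6.000)–(0.438,5.000)
cell (0,6): code 1000 → (1.000,6.300)–(0.604,6.000)
cell (1,4): code 0110 → (1.000,4.504)–(2.000,4.081)
cell (1,6): code 1001 → (2.000,6.599)–(1.000,6.300)
cell (2,4): code 0110 → (2.000,4.081)–(3.000,4.554)
cell (2,5): code 1011 → (3.000,5.866)–(2.896,6.000)
cell (2,6): code 0001 → (2.896,6.000)–(2.000,6.599)
cell (3,4): code 0010 → (3.000,4.554)–(3.326,5.000)
cell (3,5): code 0001 → (3.326,5.000)–(3.000,5.866)
total: 10 segments, chained into 1 closed loop(s), length Σ = 8.222266

segments=10 loops=1 length=8.222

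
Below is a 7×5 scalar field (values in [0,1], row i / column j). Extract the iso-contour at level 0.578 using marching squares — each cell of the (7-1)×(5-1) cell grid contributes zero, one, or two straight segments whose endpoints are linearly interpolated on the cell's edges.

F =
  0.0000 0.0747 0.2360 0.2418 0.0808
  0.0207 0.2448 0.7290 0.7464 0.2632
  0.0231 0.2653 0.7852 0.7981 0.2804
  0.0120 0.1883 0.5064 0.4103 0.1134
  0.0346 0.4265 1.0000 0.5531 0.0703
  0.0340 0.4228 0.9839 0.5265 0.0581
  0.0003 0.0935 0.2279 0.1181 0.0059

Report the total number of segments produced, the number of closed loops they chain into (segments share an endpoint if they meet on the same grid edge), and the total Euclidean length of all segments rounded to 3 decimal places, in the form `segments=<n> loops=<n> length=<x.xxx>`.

segments=14 loops=2 length=12.836

cell (0,1): code 0100 → (0.694,2.000)–(1.000,1.688)
cell (0,2): code 1100 → (0.666,3.000)–(0.694,2.000)
cell (0,3): code 1000 → (1.000,3.349)–(0.666,3.000)
cell (1,1): code 0110 → (1.000,1.688)–(2.000,1.601)
cell (1,3): code 1001 → (2.000,3.425)–(1.000,3.349)
cell (2,1): code 0010 → (2.000,1.601)–(2.743,2.000)
cell (2,2): code 0011 → (2.743,2.000)–(2.568,3.000)
cell (2,3): code 0001 → (2.568,3.000)–(2.000,3.425)
cell (3,1): code 0100 → (3.145,2.000)–(4.000,1.264)
cell (3,2): code 1000 → (4.000,2.944)–(3.145,2.000)
cell (4,1): code 0110 → (4.000,1.264)–(5.000,1.277)
cell (4,2): code 1001 → (5.000,2.887)–(4.000,2.944)
cell (5,1): code 0010 → (5.000,1.277)–(5.537,2.000)
cell (5,2): code 0001 → (5.537,2.000)–(5.000,2.887)
total: 14 segments, chained into 2 closed loop(s), length Σ = 12.836008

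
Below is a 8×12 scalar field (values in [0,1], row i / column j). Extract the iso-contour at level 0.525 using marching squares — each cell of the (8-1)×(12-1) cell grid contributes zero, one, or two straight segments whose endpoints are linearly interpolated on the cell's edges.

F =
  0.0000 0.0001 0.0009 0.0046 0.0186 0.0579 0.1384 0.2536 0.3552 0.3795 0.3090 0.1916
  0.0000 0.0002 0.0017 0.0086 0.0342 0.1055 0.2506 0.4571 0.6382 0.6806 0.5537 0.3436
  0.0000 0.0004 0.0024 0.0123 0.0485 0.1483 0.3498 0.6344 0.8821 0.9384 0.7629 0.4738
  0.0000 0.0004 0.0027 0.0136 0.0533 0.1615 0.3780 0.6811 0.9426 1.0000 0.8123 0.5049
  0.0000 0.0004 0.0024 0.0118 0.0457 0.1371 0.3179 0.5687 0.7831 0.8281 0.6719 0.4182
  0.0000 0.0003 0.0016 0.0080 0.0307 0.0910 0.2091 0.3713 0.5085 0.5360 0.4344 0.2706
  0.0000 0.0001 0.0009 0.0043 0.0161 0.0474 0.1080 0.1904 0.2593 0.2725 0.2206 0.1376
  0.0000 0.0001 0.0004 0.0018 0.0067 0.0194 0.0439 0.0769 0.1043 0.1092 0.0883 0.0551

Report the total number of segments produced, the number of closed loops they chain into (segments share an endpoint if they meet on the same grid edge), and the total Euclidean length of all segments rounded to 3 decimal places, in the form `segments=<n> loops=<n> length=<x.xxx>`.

cell (0,7): code 0100 → (0.600,8.000)–(1.000,7.375)
cell (0,8): code 1100 → (0.483,9.000)–(0.600,8.000)
cell (0,9): code 1100 → (0.883,10.000)–(0.483,9.000)
cell (0,10): code 1000 → (1.000,10.137)–(0.883,10.000)
cell (1,6): code 0100 → (1.383,7.000)–(2.000,6.616)
cell (1,7): code 1110 → (1.000,7.375)–(1.383,7.000)
cell (1,10): code 1001 → (2.000,10.823)–(1.000,10.137)
cell (2,6): code 0110 → (2.000,6.616)–(3.000,6.485)
cell (2,10): code 1001 → (3.000,10.935)–(2.000,10.823)
cell (3,6): code 0110 → (3.000,6.485)–(4.000,6.826)
cell (3,10): code 1001 → (4.000,10.579)–(3.000,10.935)
cell (4,6): code 0010 → (4.000,6.826)–(4.221,7.000)
cell (4,7): code 0011 → (4.221,7.000)–(4.940,8.000)
cell (4,8): code 0111 → (4.940,8.000)–(5.000,8.600)
cell (4,9): code 1011 → (5.000,9.108)–(4.619,10.000)
cell (4,10): code 0001 → (4.619,10.000)–(4.000,10.579)
cell (5,8): code 0010 → (5.000,8.600)–(5.042,9.000)
cell (5,9): code 0001 → (5.042,9.000)–(5.000,9.108)
total: 18 segments, chained into 1 closed loop(s), length Σ = 14.065546

segments=18 loops=1 length=14.066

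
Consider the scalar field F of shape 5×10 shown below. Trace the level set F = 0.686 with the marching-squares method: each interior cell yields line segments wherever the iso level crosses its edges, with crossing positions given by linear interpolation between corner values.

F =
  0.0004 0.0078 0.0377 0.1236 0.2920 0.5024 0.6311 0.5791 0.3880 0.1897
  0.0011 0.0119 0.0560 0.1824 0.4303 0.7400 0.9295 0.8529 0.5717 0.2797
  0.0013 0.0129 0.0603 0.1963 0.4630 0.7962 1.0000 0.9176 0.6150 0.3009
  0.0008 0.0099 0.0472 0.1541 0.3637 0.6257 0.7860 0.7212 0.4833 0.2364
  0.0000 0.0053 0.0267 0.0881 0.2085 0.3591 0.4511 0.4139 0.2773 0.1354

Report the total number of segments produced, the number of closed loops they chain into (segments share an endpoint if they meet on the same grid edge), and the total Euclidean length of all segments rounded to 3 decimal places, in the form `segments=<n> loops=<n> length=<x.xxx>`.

cell (0,4): code 0100 → (0.773,5.000)–(1.000,4.826)
cell (0,5): code 1100 → (0.184,6.000)–(0.773,5.000)
cell (0,6): code 1100 → (0.390,7.000)–(0.184,6.000)
cell (0,7): code 1000 → (1.000,7.594)–(0.390,7.000)
cell (1,4): code 0110 → (1.000,4.826)–(2.000,4.669)
cell (1,7): code 1001 → (2.000,7.765)–(1.000,7.594)
cell (2,4): code 0010 → (2.000,4.669)–(2.646,5.000)
cell (2,5): code 0111 → (2.646,5.000)–(3.000,5.376)
cell (2,7): code 1001 → (3.000,7.148)–(2.000,7.765)
cell (3,5): code 0010 → (3.000,5.376)–(3.299,6.000)
cell (3,6): code 0011 → (3.299,6.000)–(3.115,7.000)
cell (3,7): code 0001 → (3.115,7.000)–(3.000,7.148)
total: 12 segments, chained into 1 closed loop(s), length Σ = 9.658704

segments=12 loops=1 length=9.659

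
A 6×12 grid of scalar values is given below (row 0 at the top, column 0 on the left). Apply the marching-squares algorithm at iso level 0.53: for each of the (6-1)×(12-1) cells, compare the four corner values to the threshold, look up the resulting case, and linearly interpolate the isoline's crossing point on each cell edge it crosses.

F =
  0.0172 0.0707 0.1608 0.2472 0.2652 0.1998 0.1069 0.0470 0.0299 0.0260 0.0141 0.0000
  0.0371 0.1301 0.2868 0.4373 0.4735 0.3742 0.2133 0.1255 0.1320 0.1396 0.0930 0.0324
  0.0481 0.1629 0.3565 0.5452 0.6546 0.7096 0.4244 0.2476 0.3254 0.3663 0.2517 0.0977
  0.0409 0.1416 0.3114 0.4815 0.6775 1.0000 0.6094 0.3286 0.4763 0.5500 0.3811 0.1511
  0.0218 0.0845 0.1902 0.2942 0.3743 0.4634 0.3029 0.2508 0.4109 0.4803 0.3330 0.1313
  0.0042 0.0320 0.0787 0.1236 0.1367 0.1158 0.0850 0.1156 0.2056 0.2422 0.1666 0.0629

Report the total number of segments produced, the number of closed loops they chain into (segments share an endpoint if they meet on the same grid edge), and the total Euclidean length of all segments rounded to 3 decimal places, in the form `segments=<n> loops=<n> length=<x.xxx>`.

segments=16 loops=2 length=10.073

cell (1,2): code 0100 → (1.859,3.000)–(2.000,2.919)
cell (1,3): code 1100 → (1.312,4.000)–(1.859,3.000)
cell (1,4): code 1100 → (1.465,5.000)–(1.312,4.000)
cell (1,5): code 1000 → (2.000,5.630)–(1.465,5.000)
cell (2,2): code 0010 → (2.000,2.919)–(2.239,3.000)
cell (2,3): code 0111 → (2.239,3.000)–(3.000,3.247)
cell (2,5): code 1101 → (2.571,6.000)–(2.000,5.630)
cell (2,6): code 1000 → (3.000,6.283)–(2.571,6.000)
cell (2,8): code 0100 → (2.891,9.000)–(3.000,8.729)
cell (2,9): code 1000 → (3.000,9.118)–(2.891,9.000)
cell (3,3): code 0010 → (3.000,3.247)–(3.486,4.000)
cell (3,4): code 0011 → (3.486,4.000)–(3.876,5.000)
cell (3,5): code 0011 → (3.876,5.000)–(3.259,6.000)
cell (3,6): code 0001 → (3.259,6.000)–(3.000,6.283)
cell (3,8): code 0010 → (3.000,8.729)–(3.287,9.000)
cell (3,9): code 0001 → (3.287,9.000)–(3.000,9.118)
total: 16 segments, chained into 2 closed loop(s), length Σ = 10.073423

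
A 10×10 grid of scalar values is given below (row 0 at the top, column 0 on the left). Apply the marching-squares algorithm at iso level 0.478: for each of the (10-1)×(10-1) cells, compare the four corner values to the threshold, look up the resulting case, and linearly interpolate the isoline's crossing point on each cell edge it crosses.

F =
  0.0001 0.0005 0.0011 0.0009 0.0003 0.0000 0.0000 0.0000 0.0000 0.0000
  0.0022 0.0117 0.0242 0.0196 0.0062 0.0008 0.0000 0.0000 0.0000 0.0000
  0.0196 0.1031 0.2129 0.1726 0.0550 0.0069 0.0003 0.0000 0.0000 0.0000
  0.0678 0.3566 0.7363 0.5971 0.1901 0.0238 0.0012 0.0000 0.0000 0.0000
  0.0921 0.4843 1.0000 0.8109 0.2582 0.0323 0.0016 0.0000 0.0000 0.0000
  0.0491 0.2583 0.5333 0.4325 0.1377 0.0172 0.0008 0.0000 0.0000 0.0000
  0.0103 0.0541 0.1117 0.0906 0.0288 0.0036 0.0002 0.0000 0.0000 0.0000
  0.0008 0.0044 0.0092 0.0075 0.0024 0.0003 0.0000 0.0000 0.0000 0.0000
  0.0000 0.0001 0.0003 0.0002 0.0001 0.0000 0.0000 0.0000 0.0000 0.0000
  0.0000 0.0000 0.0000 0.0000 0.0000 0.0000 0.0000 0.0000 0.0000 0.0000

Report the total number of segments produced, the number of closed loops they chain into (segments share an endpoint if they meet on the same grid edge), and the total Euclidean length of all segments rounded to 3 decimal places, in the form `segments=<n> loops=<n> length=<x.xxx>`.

cell (2,1): code 0100 → (2.506,2.000)–(3.000,1.320)
cell (2,2): code 1100 → (2.719,3.000)–(2.506,2.000)
cell (2,3): code 1000 → (3.000,3.293)–(2.719,3.000)
cell (3,0): code 0100 → (3.951,1.000)–(4.000,0.984)
cell (3,1): code 1110 → (3.000,1.320)–(3.951,1.000)
cell (3,3): code 1001 → (4.000,3.602)–(3.000,3.293)
cell (4,0): code 0010 → (4.000,0.984)–(4.028,1.000)
cell (4,1): code 0111 → (4.028,1.000)–(5.000,1.799)
cell (4,2): code 1011 → (5.000,2.549)–(4.880,3.000)
cell (4,3): code 0001 → (4.880,3.000)–(4.000,3.602)
cell (5,1): code 0010 → (5.000,1.799)–(5.131,2.000)
cell (5,2): code 0001 → (5.131,2.000)–(5.000,2.549)
total: 12 segments, chained into 1 closed loop(s), length Σ = 7.997914

segments=12 loops=1 length=7.998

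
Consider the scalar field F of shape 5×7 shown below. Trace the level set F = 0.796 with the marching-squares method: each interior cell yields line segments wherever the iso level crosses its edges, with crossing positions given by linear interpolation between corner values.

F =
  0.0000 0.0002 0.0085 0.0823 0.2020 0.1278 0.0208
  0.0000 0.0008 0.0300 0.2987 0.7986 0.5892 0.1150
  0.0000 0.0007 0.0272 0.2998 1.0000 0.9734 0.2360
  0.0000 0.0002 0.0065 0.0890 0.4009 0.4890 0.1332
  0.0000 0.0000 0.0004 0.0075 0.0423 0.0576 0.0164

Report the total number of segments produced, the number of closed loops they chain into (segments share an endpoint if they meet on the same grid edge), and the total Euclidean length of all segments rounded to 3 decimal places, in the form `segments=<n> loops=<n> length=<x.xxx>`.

segments=8 loops=1 length=4.592

cell (0,3): code 0100 → (0.996,4.000)–(1.000,3.995)
cell (0,4): code 1000 → (1.000,4.012)–(0.996,4.000)
cell (1,3): code 0110 → (1.000,3.995)–(2.000,3.709)
cell (1,4): code 1101 → (1.538,5.000)–(1.000,4.012)
cell (1,5): code 1000 → (2.000,5.241)–(1.538,5.000)
cell (2,3): code 0010 → (2.000,3.709)–(2.341,4.000)
cell (2,4): code 0011 → (2.341,4.000)–(2.366,5.000)
cell (2,5): code 0001 → (2.366,5.000)–(2.000,5.241)
total: 8 segments, chained into 1 closed loop(s), length Σ = 4.592120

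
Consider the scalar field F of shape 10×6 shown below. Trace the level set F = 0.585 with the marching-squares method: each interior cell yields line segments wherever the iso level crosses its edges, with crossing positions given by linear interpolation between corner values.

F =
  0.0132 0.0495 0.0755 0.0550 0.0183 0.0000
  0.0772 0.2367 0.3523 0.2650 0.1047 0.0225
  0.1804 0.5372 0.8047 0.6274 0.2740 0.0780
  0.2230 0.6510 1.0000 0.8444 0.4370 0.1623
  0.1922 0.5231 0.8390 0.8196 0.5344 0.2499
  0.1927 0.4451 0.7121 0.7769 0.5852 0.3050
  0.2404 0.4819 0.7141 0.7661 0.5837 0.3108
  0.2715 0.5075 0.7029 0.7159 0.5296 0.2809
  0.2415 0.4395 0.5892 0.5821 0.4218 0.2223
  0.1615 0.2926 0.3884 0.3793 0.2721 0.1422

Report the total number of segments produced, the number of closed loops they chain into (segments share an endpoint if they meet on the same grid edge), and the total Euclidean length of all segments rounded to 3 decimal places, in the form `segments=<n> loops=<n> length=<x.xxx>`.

cell (1,1): code 0100 → (1.514,2.000)–(2.000,1.179)
cell (1,2): code 1100 → (1.883,3.000)–(1.514,2.000)
cell (1,3): code 1000 → (2.000,3.120)–(1.883,3.000)
cell (2,0): code 0100 → (2.420,1.000)–(3.000,0.846)
cell (2,1): code 1110 → (2.000,1.179)–(2.420,1.000)
cell (2,3): code 1001 → (3.000,3.637)–(2.000,3.120)
cell (3,0): code 0010 → (3.000,0.846)–(3.516,1.000)
cell (3,1): code 0111 → (3.516,1.000)–(4.000,1.196)
cell (3,3): code 1001 → (4.000,3.823)–(3.000,3.637)
cell (4,1): code 0110 → (4.000,1.196)–(5.000,1.524)
cell (4,3): code 1101 → (4.996,4.000)–(4.000,3.823)
cell (4,4): code 1000 → (5.000,4.001)–(4.996,4.000)
cell (5,1): code 0110 → (5.000,1.524)–(6.000,1.444)
cell (5,3): code 1011 → (6.000,3.993)–(5.133,4.000)
cell (5,4): code 0001 → (5.133,4.000)–(5.000,4.001)
cell (6,1): code 0110 → (6.000,1.444)–(7.000,1.397)
cell (6,3): code 1001 → (7.000,3.703)–(6.000,3.993)
cell (7,1): code 0110 → (7.000,1.397)–(8.000,1.972)
cell (7,2): code 1011 → (8.000,2.592)–(7.978,3.000)
cell (7,3): code 0001 → (7.978,3.000)–(7.000,3.703)
cell (8,1): code 0010 → (8.000,1.972)–(8.021,2.000)
cell (8,2): code 0001 → (8.021,2.000)–(8.000,2.592)
total: 22 segments, chained into 1 closed loop(s), length Σ = 15.955445

segments=22 loops=1 length=15.955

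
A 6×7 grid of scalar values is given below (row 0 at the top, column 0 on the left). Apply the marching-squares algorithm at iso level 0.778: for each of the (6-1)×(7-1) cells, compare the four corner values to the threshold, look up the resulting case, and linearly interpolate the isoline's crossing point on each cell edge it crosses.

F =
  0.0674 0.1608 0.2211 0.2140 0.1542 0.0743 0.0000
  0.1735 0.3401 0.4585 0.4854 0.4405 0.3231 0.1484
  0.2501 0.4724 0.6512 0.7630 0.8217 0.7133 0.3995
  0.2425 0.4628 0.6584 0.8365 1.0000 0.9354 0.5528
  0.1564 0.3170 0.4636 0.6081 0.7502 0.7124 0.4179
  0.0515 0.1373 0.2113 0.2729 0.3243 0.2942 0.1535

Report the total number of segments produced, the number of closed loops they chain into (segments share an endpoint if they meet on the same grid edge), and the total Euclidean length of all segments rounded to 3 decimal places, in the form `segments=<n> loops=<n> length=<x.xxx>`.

cell (1,3): code 0100 → (1.885,4.000)–(2.000,3.256)
cell (1,4): code 1000 → (2.000,4.403)–(1.885,4.000)
cell (2,2): code 0100 → (2.204,3.000)–(3.000,2.672)
cell (2,3): code 1110 → (2.000,3.256)–(2.204,3.000)
cell (2,4): code 1101 → (2.291,5.000)–(2.000,4.403)
cell (2,5): code 1000 → (3.000,5.411)–(2.291,5.000)
cell (3,2): code 0010 → (3.000,2.672)–(3.256,3.000)
cell (3,3): code 0011 → (3.256,3.000)–(3.889,4.000)
cell (3,4): code 0011 → (3.889,4.000)–(3.706,5.000)
cell (3,5): code 0001 → (3.706,5.000)–(3.000,5.411)
total: 10 segments, chained into 1 closed loop(s), length Σ = 7.277387

segments=10 loops=1 length=7.277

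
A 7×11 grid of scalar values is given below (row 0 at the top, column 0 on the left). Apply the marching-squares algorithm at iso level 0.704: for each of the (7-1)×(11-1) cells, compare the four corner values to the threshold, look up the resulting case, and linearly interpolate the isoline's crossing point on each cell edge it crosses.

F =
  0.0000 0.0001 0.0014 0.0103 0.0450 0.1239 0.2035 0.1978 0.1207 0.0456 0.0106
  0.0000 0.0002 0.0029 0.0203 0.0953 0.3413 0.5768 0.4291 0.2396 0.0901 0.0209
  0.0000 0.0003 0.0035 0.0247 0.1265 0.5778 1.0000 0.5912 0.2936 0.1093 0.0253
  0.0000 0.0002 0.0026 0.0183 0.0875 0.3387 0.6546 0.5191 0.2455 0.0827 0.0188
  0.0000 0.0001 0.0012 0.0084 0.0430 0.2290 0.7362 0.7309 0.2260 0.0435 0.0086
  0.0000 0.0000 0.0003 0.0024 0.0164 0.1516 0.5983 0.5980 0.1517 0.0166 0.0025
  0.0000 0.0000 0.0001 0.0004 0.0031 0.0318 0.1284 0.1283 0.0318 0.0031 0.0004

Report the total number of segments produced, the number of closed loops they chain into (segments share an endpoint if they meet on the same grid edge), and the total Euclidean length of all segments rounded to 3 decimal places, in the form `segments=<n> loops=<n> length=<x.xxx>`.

cell (1,5): code 0100 → (1.301,6.000)–(2.000,5.299)
cell (1,6): code 1000 → (2.000,6.724)–(1.301,6.000)
cell (2,5): code 0010 → (2.000,5.299)–(2.857,6.000)
cell (2,6): code 0001 → (2.857,6.000)–(2.000,6.724)
cell (3,5): code 0100 → (3.605,6.000)–(4.000,5.937)
cell (3,6): code 1100 → (3.873,7.000)–(3.605,6.000)
cell (3,7): code 1000 → (4.000,7.053)–(3.873,7.000)
cell (4,5): code 0010 → (4.000,5.937)–(4.234,6.000)
cell (4,6): code 0011 → (4.234,6.000)–(4.202,7.000)
cell (4,7): code 0001 → (4.202,7.000)–(4.000,7.053)
total: 10 segments, chained into 2 closed loop(s), length Σ = 7.250534

segments=10 loops=2 length=7.251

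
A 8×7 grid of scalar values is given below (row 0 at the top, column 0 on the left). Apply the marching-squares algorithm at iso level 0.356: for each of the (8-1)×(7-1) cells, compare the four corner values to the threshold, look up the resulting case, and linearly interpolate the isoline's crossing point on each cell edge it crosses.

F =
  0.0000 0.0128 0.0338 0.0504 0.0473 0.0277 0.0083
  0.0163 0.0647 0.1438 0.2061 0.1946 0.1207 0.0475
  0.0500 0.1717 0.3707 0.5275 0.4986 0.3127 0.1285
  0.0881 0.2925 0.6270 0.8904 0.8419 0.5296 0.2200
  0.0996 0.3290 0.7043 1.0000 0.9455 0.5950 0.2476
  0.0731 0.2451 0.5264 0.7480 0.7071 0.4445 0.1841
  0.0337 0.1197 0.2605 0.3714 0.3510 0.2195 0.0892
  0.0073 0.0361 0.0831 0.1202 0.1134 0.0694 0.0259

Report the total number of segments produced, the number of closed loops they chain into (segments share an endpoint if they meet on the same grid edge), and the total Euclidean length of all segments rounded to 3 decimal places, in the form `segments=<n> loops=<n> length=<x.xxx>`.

segments=18 loops=1 length=14.406

cell (1,1): code 0100 → (1.935,2.000)–(2.000,1.926)
cell (1,2): code 1100 → (1.466,3.000)–(1.935,2.000)
cell (1,3): code 1100 → (1.531,4.000)–(1.466,3.000)
cell (1,4): code 1000 → (2.000,4.767)–(1.531,4.000)
cell (2,1): code 0110 → (2.000,1.926)–(3.000,1.190)
cell (2,4): code 1101 → (2.200,5.000)–(2.000,4.767)
cell (2,5): code 1000 → (3.000,5.561)–(2.200,5.000)
cell (3,1): code 0110 → (3.000,1.190)–(4.000,1.072)
cell (3,5): code 1001 → (4.000,5.688)–(3.000,5.561)
cell (4,1): code 0110 → (4.000,1.072)–(5.000,1.394)
cell (4,5): code 1001 → (5.000,5.340)–(4.000,5.688)
cell (5,1): code 0010 → (5.000,1.394)–(5.641,2.000)
cell (5,2): code 0111 → (5.641,2.000)–(6.000,2.861)
cell (5,3): code 1011 → (6.000,3.755)–(5.986,4.000)
cell (5,4): code 0011 → (5.986,4.000)–(5.393,5.000)
cell (5,5): code 0001 → (5.393,5.000)–(5.000,5.340)
cell (6,2): code 0010 → (6.000,2.861)–(6.061,3.000)
cell (6,3): code 0001 → (6.061,3.000)–(6.000,3.755)
total: 18 segments, chained into 1 closed loop(s), length Σ = 14.406024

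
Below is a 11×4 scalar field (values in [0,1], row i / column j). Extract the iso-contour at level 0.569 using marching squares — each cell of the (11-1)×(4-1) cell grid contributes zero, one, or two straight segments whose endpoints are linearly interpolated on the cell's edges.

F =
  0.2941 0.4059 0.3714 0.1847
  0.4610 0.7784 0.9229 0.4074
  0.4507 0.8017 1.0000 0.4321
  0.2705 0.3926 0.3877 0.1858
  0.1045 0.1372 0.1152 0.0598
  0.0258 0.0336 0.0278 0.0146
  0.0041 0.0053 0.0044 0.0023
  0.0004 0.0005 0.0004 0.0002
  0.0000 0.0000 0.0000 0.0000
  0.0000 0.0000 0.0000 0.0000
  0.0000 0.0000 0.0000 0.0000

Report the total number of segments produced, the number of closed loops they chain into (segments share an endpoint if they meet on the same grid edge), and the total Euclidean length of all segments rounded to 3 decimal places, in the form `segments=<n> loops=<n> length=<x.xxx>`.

cell (0,0): code 0100 → (0.438,1.000)–(1.000,0.340)
cell (0,1): code 1100 → (0.358,2.000)–(0.438,1.000)
cell (0,2): code 1000 → (1.000,2.687)–(0.358,2.000)
cell (1,0): code 0110 → (1.000,0.340)–(2.000,0.337)
cell (1,2): code 1001 → (2.000,2.759)–(1.000,2.687)
cell (2,0): code 0010 → (2.000,0.337)–(2.569,1.000)
cell (2,1): code 0011 → (2.569,1.000)–(2.704,2.000)
cell (2,2): code 0001 → (2.704,2.000)–(2.000,2.759)
total: 8 segments, chained into 1 closed loop(s), length Σ = 7.730001

segments=8 loops=1 length=7.730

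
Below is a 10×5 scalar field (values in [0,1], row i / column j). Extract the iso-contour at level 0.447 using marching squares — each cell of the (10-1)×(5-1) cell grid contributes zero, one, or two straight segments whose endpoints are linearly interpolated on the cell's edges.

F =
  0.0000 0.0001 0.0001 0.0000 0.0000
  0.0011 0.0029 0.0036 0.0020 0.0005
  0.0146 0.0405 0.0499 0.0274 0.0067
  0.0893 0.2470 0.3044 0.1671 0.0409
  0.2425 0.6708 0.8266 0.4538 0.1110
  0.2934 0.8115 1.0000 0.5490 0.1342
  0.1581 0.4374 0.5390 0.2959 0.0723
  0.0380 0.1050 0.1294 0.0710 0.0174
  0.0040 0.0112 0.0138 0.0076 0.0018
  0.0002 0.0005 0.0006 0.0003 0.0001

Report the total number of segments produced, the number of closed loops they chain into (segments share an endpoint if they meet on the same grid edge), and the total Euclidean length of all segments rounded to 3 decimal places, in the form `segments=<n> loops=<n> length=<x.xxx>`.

cell (3,0): code 0100 → (3.472,1.000)–(4.000,0.477)
cell (3,1): code 1100 → (3.273,2.000)–(3.472,1.000)
cell (3,2): code 1100 → (3.976,3.000)–(3.273,2.000)
cell (3,3): code 1000 → (4.000,3.020)–(3.976,3.000)
cell (4,0): code 0110 → (4.000,0.477)–(5.000,0.296)
cell (4,3): code 1001 → (5.000,3.246)–(4.000,3.020)
cell (5,0): code 0010 → (5.000,0.296)–(5.974,1.000)
cell (5,1): code 0111 → (5.974,1.000)–(6.000,1.094)
cell (5,2): code 1011 → (6.000,2.378)–(5.403,3.000)
cell (5,3): code 0001 → (5.403,3.000)–(5.000,3.246)
cell (6,1): code 0010 → (6.000,1.094)–(6.225,2.000)
cell (6,2): code 0001 → (6.225,2.000)–(6.000,2.378)
total: 12 segments, chained into 1 closed loop(s), length Σ = 9.064035

segments=12 loops=1 length=9.064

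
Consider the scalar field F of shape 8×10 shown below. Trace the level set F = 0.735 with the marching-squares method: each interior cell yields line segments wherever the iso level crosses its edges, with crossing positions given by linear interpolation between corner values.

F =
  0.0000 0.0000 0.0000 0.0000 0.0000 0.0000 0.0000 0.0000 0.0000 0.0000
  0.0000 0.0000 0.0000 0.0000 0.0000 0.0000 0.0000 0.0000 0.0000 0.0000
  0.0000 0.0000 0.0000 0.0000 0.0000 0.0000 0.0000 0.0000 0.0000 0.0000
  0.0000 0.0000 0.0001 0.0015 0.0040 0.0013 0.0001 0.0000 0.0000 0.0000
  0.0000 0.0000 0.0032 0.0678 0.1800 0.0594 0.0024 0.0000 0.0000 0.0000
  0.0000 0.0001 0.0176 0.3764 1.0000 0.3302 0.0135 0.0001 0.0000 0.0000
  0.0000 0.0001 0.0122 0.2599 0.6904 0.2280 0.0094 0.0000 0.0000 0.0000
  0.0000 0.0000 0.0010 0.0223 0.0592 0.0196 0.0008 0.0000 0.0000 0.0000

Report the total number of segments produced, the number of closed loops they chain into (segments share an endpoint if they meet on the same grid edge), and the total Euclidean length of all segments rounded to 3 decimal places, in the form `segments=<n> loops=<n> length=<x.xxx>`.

cell (4,3): code 0100 → (4.677,4.000)–(5.000,3.575)
cell (4,4): code 1000 → (5.000,4.396)–(4.677,4.000)
cell (5,3): code 0010 → (5.000,3.575)–(5.856,4.000)
cell (5,4): code 0001 → (5.856,4.000)–(5.000,4.396)
total: 4 segments, chained into 1 closed loop(s), length Σ = 2.943314

segments=4 loops=1 length=2.943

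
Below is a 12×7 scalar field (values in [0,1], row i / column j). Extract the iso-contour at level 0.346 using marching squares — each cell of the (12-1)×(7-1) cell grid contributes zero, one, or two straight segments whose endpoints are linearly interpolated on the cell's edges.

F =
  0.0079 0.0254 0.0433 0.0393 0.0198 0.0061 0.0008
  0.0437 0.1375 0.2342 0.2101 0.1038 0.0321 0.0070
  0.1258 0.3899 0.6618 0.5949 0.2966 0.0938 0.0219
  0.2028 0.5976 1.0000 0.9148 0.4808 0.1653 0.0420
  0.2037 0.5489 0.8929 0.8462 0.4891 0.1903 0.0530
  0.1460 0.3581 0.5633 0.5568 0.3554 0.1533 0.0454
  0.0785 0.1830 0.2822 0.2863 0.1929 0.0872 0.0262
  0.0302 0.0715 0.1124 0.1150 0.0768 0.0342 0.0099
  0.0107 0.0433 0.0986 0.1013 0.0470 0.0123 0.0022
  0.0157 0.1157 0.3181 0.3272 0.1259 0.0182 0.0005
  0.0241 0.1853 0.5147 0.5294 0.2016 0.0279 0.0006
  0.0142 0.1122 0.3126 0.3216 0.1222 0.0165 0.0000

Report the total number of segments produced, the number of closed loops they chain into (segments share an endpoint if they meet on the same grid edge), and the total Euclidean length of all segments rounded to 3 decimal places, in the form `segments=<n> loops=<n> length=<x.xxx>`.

cell (1,0): code 0100 → (1.826,1.000)–(2.000,0.834)
cell (1,1): code 1100 → (1.261,2.000)–(1.826,1.000)
cell (1,2): code 1100 → (1.353,3.000)–(1.261,2.000)
cell (1,3): code 1000 → (2.000,3.834)–(1.353,3.000)
cell (2,0): code 0110 → (2.000,0.834)–(3.000,0.363)
cell (2,3): code 1101 → (2.268,4.000)–(2.000,3.834)
cell (2,4): code 1000 → (3.000,4.427)–(2.268,4.000)
cell (3,0): code 0110 → (3.000,0.363)–(4.000,0.412)
cell (3,4): code 1001 → (4.000,4.479)–(3.000,4.427)
cell (4,0): code 0110 → (4.000,0.412)–(5.000,0.943)
cell (4,4): code 1001 → (5.000,4.047)–(4.000,4.479)
cell (5,0): code 0010 → (5.000,0.943)–(5.069,1.000)
cell (5,1): code 0011 → (5.069,1.000)–(5.773,2.000)
cell (5,2): code 0011 → (5.773,2.000)–(5.779,3.000)
cell (5,3): code 0011 → (5.779,3.000)–(5.058,4.000)
cell (5,4): code 0001 → (5.058,4.000)–(5.000,4.047)
cell (9,1): code 0100 → (9.142,2.000)–(10.000,1.488)
cell (9,2): code 1100 → (9.093,3.000)–(9.142,2.000)
cell (9,3): code 1000 → (10.000,3.559)–(9.093,3.000)
cell (10,1): code 0010 → (10.000,1.488)–(10.835,2.000)
cell (10,2): code 0011 → (10.835,2.000)–(10.883,3.000)
cell (10,3): code 0001 → (10.883,3.000)–(10.000,3.559)
total: 22 segments, chained into 2 closed loop(s), length Σ = 19.652558

segments=22 loops=2 length=19.653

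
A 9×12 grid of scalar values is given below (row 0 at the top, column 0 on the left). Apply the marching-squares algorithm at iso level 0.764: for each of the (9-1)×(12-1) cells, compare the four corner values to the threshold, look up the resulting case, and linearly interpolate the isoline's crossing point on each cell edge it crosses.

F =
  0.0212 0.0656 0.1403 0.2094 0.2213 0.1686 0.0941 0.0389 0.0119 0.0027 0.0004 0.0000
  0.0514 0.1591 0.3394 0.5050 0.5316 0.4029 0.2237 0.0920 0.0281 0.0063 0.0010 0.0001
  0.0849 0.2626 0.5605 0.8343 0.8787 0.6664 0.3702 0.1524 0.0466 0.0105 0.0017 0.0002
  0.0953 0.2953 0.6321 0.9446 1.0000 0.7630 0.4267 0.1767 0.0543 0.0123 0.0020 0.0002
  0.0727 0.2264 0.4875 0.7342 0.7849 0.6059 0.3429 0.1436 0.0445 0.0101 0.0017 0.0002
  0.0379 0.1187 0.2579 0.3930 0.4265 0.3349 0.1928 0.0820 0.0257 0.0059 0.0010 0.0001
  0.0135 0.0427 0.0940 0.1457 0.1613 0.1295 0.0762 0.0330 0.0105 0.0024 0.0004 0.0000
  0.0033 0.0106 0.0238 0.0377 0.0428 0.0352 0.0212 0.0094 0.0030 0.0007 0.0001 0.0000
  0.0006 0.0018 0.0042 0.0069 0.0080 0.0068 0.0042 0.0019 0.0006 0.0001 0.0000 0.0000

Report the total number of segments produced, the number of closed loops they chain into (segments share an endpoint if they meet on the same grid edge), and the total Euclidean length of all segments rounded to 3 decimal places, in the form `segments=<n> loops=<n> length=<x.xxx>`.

cell (1,2): code 0100 → (1.787,3.000)–(2.000,2.743)
cell (1,3): code 1100 → (1.670,4.000)–(1.787,3.000)
cell (1,4): code 1000 → (2.000,4.540)–(1.670,4.000)
cell (2,2): code 0110 → (2.000,2.743)–(3.000,2.422)
cell (2,4): code 1001 → (3.000,4.996)–(2.000,4.540)
cell (3,2): code 0010 → (3.000,2.422)–(3.858,3.000)
cell (3,3): code 0111 → (3.858,3.000)–(4.000,3.588)
cell (3,4): code 1001 → (4.000,4.117)–(3.000,4.996)
cell (4,3): code 0010 → (4.000,3.588)–(4.058,4.000)
cell (4,4): code 0001 → (4.058,4.000)–(4.000,4.117)
total: 10 segments, chained into 1 closed loop(s), length Σ = 7.640863

segments=10 loops=1 length=7.641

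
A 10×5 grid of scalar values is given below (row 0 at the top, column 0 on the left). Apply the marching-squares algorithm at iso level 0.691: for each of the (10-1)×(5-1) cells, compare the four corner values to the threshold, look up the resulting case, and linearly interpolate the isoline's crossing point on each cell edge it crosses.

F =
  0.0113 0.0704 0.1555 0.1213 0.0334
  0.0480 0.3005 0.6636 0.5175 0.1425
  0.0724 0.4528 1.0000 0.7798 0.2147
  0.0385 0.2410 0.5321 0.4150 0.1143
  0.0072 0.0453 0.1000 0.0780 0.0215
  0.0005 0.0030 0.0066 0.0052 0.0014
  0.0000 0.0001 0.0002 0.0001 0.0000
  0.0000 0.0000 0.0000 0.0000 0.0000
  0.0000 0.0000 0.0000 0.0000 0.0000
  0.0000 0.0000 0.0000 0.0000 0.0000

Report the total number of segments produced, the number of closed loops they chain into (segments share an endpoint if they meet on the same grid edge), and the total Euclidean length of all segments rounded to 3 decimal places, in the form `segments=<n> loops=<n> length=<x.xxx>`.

cell (1,1): code 0100 → (1.081,2.000)–(2.000,1.435)
cell (1,2): code 1100 → (1.661,3.000)–(1.081,2.000)
cell (1,3): code 1000 → (2.000,3.157)–(1.661,3.000)
cell (2,1): code 0010 → (2.000,1.435)–(2.660,2.000)
cell (2,2): code 0011 → (2.660,2.000)–(2.243,3.000)
cell (2,3): code 0001 → (2.243,3.000)–(2.000,3.157)
total: 6 segments, chained into 1 closed loop(s), length Σ = 4.849608

segments=6 loops=1 length=4.850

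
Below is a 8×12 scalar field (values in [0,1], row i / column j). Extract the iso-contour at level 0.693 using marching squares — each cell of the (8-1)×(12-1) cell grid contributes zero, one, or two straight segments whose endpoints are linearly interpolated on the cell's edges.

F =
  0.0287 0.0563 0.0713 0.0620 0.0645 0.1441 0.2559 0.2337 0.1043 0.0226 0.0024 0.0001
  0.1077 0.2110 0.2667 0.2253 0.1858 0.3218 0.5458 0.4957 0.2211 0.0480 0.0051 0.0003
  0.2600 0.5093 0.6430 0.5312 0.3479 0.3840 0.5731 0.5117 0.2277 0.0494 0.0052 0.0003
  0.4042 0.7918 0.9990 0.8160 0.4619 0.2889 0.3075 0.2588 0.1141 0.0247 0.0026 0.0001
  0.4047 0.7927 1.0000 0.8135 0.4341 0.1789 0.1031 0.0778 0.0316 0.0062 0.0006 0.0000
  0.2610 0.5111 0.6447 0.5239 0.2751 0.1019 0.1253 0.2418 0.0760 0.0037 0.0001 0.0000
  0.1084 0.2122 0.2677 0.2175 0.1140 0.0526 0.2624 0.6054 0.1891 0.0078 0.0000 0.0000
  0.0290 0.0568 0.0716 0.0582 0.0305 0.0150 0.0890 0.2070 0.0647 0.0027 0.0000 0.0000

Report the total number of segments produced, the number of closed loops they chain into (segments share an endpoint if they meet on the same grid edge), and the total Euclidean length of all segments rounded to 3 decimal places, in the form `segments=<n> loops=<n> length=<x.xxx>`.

segments=10 loops=1 length=8.377

cell (2,0): code 0100 → (2.650,1.000)–(3.000,0.745)
cell (2,1): code 1100 → (2.140,2.000)–(2.650,1.000)
cell (2,2): code 1100 → (2.568,3.000)–(2.140,2.000)
cell (2,3): code 1000 → (3.000,3.347)–(2.568,3.000)
cell (3,0): code 0110 → (3.000,0.745)–(4.000,0.743)
cell (3,3): code 1001 → (4.000,3.318)–(3.000,3.347)
cell (4,0): code 0010 → (4.000,0.743)–(4.354,1.000)
cell (4,1): code 0011 → (4.354,1.000)–(4.864,2.000)
cell (4,2): code 0011 → (4.864,2.000)–(4.416,3.000)
cell (4,3): code 0001 → (4.416,3.000)–(4.000,3.318)
total: 10 segments, chained into 1 closed loop(s), length Σ = 8.376746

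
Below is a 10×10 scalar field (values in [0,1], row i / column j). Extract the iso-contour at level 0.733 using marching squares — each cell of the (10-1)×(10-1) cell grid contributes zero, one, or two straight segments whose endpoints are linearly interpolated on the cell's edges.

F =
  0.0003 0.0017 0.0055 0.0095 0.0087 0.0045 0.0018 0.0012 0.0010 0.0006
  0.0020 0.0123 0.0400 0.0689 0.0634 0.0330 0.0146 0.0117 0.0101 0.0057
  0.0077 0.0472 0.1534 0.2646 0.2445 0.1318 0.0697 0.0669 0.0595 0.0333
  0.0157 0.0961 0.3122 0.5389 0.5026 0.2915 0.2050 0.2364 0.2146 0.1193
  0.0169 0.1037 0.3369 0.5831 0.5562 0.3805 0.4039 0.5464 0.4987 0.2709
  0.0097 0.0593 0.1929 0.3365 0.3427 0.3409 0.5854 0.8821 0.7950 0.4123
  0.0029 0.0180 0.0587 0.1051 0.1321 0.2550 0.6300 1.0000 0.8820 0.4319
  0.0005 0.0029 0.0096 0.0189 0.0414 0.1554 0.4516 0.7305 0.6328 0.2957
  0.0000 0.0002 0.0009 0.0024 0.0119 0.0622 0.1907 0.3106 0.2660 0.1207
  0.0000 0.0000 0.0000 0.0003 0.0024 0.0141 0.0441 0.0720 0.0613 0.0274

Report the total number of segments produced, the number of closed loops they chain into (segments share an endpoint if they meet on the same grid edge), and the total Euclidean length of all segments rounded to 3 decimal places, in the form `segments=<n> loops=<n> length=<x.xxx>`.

segments=8 loops=1 length=6.984

cell (4,6): code 0100 → (4.556,7.000)–(5.000,6.497)
cell (4,7): code 1100 → (4.791,8.000)–(4.556,7.000)
cell (4,8): code 1000 → (5.000,8.162)–(4.791,8.000)
cell (5,6): code 0110 → (5.000,6.497)–(6.000,6.278)
cell (5,8): code 1001 → (6.000,8.331)–(5.000,8.162)
cell (6,6): code 0010 → (6.000,6.278)–(6.991,7.000)
cell (6,7): code 0011 → (6.991,7.000)–(6.598,8.000)
cell (6,8): code 0001 → (6.598,8.000)–(6.000,8.331)
total: 8 segments, chained into 1 closed loop(s), length Σ = 6.983920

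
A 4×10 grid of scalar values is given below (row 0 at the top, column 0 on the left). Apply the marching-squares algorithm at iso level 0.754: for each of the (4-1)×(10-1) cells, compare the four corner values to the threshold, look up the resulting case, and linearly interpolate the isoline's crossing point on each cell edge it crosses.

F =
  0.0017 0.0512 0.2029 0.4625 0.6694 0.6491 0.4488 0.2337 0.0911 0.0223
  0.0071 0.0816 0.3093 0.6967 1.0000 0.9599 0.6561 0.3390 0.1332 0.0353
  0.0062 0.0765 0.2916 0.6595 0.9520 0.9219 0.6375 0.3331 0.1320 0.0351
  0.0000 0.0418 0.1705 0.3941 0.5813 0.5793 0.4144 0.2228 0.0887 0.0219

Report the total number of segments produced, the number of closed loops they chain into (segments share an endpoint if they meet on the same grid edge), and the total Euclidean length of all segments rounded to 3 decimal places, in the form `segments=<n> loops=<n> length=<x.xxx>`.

segments=8 loops=1 length=7.695

cell (0,3): code 0100 → (0.256,4.000)–(1.000,3.189)
cell (0,4): code 1100 → (0.338,5.000)–(0.256,4.000)
cell (0,5): code 1000 → (1.000,5.678)–(0.338,5.000)
cell (1,3): code 0110 → (1.000,3.189)–(2.000,3.323)
cell (1,5): code 1001 → (2.000,5.590)–(1.000,5.678)
cell (2,3): code 0010 → (2.000,3.323)–(2.534,4.000)
cell (2,4): code 0011 → (2.534,4.000)–(2.490,5.000)
cell (2,5): code 0001 → (2.490,5.000)–(2.000,5.590)
total: 8 segments, chained into 1 closed loop(s), length Σ = 7.695055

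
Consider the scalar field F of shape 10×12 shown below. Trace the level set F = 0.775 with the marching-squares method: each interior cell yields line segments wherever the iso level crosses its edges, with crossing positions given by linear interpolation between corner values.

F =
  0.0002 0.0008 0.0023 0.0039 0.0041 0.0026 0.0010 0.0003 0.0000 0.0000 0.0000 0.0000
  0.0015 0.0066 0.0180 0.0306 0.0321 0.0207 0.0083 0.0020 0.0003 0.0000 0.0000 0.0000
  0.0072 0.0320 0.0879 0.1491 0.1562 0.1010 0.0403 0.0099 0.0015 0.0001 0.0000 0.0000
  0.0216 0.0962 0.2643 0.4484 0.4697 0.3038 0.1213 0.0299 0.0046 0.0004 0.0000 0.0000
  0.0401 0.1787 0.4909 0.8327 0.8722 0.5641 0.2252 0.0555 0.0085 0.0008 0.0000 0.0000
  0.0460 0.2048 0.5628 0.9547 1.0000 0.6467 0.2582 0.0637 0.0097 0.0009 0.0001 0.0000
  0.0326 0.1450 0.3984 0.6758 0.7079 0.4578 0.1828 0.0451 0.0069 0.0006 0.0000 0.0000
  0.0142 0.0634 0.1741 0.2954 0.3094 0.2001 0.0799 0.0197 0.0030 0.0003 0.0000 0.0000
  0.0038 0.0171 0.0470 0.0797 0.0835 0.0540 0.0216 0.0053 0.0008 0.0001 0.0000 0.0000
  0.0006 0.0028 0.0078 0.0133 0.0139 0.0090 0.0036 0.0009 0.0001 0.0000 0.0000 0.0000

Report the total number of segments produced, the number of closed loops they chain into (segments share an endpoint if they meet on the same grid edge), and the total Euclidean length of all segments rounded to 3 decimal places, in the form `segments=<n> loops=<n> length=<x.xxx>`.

segments=8 loops=1 length=6.517

cell (3,2): code 0100 → (3.850,3.000)–(4.000,2.831)
cell (3,3): code 1100 → (3.759,4.000)–(3.850,3.000)
cell (3,4): code 1000 → (4.000,4.315)–(3.759,4.000)
cell (4,2): code 0110 → (4.000,2.831)–(5.000,2.541)
cell (4,4): code 1001 → (5.000,4.637)–(4.000,4.315)
cell (5,2): code 0010 → (5.000,2.541)–(5.644,3.000)
cell (5,3): code 0011 → (5.644,3.000)–(5.770,4.000)
cell (5,4): code 0001 → (5.770,4.000)–(5.000,4.637)
total: 8 segments, chained into 1 closed loop(s), length Σ = 6.517063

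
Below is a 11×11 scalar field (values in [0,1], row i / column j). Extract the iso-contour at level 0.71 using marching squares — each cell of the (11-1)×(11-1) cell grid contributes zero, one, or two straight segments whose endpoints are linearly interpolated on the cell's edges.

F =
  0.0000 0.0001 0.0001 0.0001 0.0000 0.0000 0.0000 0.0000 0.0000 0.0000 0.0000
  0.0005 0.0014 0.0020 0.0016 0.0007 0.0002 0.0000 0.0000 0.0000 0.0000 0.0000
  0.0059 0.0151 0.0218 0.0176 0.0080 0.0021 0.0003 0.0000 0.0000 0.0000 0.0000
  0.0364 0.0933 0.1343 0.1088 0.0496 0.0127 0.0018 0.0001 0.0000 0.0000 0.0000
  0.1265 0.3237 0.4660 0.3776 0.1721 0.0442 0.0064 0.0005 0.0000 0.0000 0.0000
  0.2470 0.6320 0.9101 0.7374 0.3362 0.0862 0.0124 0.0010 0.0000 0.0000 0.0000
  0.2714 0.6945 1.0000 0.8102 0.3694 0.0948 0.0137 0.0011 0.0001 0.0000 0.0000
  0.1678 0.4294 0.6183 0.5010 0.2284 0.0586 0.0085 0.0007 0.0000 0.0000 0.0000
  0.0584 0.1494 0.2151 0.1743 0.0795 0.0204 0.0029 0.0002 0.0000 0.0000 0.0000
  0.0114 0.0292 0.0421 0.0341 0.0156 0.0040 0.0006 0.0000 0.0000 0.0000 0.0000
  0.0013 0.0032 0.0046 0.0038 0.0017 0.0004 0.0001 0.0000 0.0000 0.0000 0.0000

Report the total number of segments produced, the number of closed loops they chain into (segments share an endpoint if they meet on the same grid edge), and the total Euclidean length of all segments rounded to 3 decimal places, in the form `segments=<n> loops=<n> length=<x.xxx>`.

segments=8 loops=1 length=6.760

cell (4,1): code 0100 → (4.549,2.000)–(5.000,1.280)
cell (4,2): code 1100 → (4.924,3.000)–(4.549,2.000)
cell (4,3): code 1000 → (5.000,3.068)–(4.924,3.000)
cell (5,1): code 0110 → (5.000,1.280)–(6.000,1.051)
cell (5,3): code 1001 → (6.000,3.227)–(5.000,3.068)
cell (6,1): code 0010 → (6.000,1.051)–(6.760,2.000)
cell (6,2): code 0011 → (6.760,2.000)–(6.324,3.000)
cell (6,3): code 0001 → (6.324,3.000)–(6.000,3.227)
total: 8 segments, chained into 1 closed loop(s), length Σ = 6.760165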